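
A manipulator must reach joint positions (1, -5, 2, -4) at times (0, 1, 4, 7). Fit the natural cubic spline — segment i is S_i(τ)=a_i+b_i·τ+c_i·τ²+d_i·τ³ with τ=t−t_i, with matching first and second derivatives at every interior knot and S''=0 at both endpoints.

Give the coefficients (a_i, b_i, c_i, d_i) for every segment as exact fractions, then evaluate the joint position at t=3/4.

  seg 0: a=1 b=-635/87 c=0 d=113/87
  seg 1: a=-5 b=-296/87 c=113/29 d=-518/783
  seg 2: a=2 b=184/87 c=-179/87 d=179/783
S(3/4) = -7287/1856

Δ: Δ0=-6, Δ1=7/3, Δ2=-2
row 1: diag=8, rhs=50; c'=3/8, d'=25/4
row 2: denom=12−3·3/8=87/8; d'=(-26−3·25/4)/(87/8)=-358/87
back: M2=-358/87
back: M1=25/4−3/8·-358/87=226/29
M: M0=0, M1=226/29, M2=-358/87, M3=0
seg 0: a=1, c=M0/2=0, d=(M1−M0)/(6·1)=113/87, b=Δ0−h0·(2M0+M1)/6=-635/87
seg 1: a=-5, c=M1/2=113/29, d=(M2−M1)/(6·3)=-518/783, b=Δ1−h1·(2M1+M2)/6=-296/87
seg 2: a=2, c=M2/2=-179/87, d=(M3−M2)/(6·3)=179/783, b=Δ2−h2·(2M2+M3)/6=184/87
t_q=3/4 → seg 0, τ=3/4; S=1+-635/87·τ+0·τ²+113/87·τ³=-7287/1856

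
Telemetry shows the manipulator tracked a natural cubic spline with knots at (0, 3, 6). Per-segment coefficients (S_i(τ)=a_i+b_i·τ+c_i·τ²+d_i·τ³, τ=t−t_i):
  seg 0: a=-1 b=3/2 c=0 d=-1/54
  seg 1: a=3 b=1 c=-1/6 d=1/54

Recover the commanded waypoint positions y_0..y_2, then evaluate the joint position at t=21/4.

y_0 = S_0(0) = a_0 = -1
y_1 = S_1(0) = a_1 = 3
y_2 = S_1(3) = 5
t_q=21/4 is in segment 1 (τ=9/4); S_1(τ)=591/128

y_0=-1 y_1=3 y_2=5
S(21/4) = 591/128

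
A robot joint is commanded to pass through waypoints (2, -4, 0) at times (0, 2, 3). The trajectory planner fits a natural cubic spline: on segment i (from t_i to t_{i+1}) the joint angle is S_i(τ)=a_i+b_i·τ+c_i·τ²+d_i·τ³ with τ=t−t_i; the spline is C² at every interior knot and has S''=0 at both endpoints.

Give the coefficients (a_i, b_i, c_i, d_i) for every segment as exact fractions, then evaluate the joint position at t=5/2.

Δ: Δ0=-3, Δ1=4
row 1: diag=6, rhs=42; c'=1/6, d'=7
back: M1=7
M: M0=0, M1=7, M2=0
seg 0: a=2, c=M0/2=0, d=(M1−M0)/(6·2)=7/12, b=Δ0−h0·(2M0+M1)/6=-16/3
seg 1: a=-4, c=M1/2=7/2, d=(M2−M1)/(6·1)=-7/6, b=Δ1−h1·(2M1+M2)/6=5/3
t_q=5/2 → seg 1, τ=1/2; S=-4+5/3·τ+7/2·τ²+-7/6·τ³=-39/16

  seg 0: a=2 b=-16/3 c=0 d=7/12
  seg 1: a=-4 b=5/3 c=7/2 d=-7/6
S(5/2) = -39/16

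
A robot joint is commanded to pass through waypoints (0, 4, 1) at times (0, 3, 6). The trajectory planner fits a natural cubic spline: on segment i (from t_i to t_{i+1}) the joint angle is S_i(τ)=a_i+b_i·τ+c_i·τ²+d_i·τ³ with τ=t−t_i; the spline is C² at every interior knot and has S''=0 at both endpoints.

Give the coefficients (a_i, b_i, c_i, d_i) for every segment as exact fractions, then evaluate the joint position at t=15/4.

Δ: Δ0=4/3, Δ1=-1
row 1: diag=12, rhs=-14; c'=1/4, d'=-7/6
back: M1=-7/6
M: M0=0, M1=-7/6, M2=0
seg 0: a=0, c=M0/2=0, d=(M1−M0)/(6·3)=-7/108, b=Δ0−h0·(2M0+M1)/6=23/12
seg 1: a=4, c=M1/2=-7/12, d=(M2−M1)/(6·3)=7/108, b=Δ1−h1·(2M1+M2)/6=1/6
t_q=15/4 → seg 1, τ=3/4; S=4+1/6·τ+-7/12·τ²+7/108·τ³=979/256

  seg 0: a=0 b=23/12 c=0 d=-7/108
  seg 1: a=4 b=1/6 c=-7/12 d=7/108
S(15/4) = 979/256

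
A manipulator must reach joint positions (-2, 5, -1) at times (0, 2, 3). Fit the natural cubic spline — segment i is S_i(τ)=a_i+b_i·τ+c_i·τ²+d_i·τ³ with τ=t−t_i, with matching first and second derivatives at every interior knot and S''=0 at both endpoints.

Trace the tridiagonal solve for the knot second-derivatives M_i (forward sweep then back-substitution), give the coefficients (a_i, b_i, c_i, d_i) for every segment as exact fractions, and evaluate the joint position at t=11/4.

  seg 0: a=-2 b=20/3 c=0 d=-19/24
  seg 1: a=5 b=-17/6 c=-19/4 d=19/12
S(11/4) = 223/256

Δ: Δ0=7/2, Δ1=-6
row 1: diag=6, rhs=-57; c'=1/6, d'=-19/2
back: M1=-19/2
M: M0=0, M1=-19/2, M2=0
seg 0: a=-2, c=M0/2=0, d=(M1−M0)/(6·2)=-19/24, b=Δ0−h0·(2M0+M1)/6=20/3
seg 1: a=5, c=M1/2=-19/4, d=(M2−M1)/(6·1)=19/12, b=Δ1−h1·(2M1+M2)/6=-17/6
t_q=11/4 → seg 1, τ=3/4; S=5+-17/6·τ+-19/4·τ²+19/12·τ³=223/256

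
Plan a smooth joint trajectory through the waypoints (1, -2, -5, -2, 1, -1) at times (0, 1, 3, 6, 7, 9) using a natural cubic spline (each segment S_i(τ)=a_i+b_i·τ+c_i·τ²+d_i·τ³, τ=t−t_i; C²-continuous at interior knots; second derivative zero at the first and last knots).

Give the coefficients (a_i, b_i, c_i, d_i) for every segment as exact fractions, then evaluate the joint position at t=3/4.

  seg 0: a=1 b=-7409/2308 c=0 d=485/2308
  seg 1: a=-2 b=-2977/1154 c=1455/2308 d=-209/4616
  seg 2: a=-5 b=-347/577 c=207/577 d=101/1731
  seg 3: a=-2 b=1804/577 c=510/577 d=-583/577
  seg 4: a=1 b=1075/577 c=-1239/577 d=413/1154
S(3/4) = -194825/147712

Δ: Δ0=-3, Δ1=-3/2, Δ2=1, Δ3=3, Δ4=-1
row 1: diag=6, rhs=9; c'=1/3, d'=3/2
row 2: denom=10−2·1/3=28/3; d'=(15−2·3/2)/(28/3)=9/7
row 3: denom=8−3·9/28=197/28; d'=(12−3·9/7)/(197/28)=228/197
row 4: denom=6−1·28/197=1154/197; d'=(-24−1·228/197)/(1154/197)=-2478/577
back: M4=-2478/577
back: M3=228/197−28/197·-2478/577=1020/577
back: M2=9/7−9/28·1020/577=414/577
back: M1=3/2−1/3·414/577=1455/1154
M: M0=0, M1=1455/1154, M2=414/577, M3=1020/577, M4=-2478/577, M5=0
seg 0: a=1, c=M0/2=0, d=(M1−M0)/(6·1)=485/2308, b=Δ0−h0·(2M0+M1)/6=-7409/2308
seg 1: a=-2, c=M1/2=1455/2308, d=(M2−M1)/(6·2)=-209/4616, b=Δ1−h1·(2M1+M2)/6=-2977/1154
seg 2: a=-5, c=M2/2=207/577, d=(M3−M2)/(6·3)=101/1731, b=Δ2−h2·(2M2+M3)/6=-347/577
seg 3: a=-2, c=M3/2=510/577, d=(M4−M3)/(6·1)=-583/577, b=Δ3−h3·(2M3+M4)/6=1804/577
seg 4: a=1, c=M4/2=-1239/577, d=(M5−M4)/(6·2)=413/1154, b=Δ4−h4·(2M4+M5)/6=1075/577
t_q=3/4 → seg 0, τ=3/4; S=1+-7409/2308·τ+0·τ²+485/2308·τ³=-194825/147712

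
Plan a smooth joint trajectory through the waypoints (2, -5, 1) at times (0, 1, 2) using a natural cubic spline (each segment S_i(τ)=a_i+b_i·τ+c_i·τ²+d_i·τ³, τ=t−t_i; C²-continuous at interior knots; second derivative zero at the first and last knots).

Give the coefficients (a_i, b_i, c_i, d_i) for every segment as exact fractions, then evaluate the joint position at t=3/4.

  seg 0: a=2 b=-41/4 c=0 d=13/4
  seg 1: a=-5 b=-1/2 c=39/4 d=-13/4
S(3/4) = -1105/256

Δ: Δ0=-7, Δ1=6
row 1: diag=4, rhs=78; c'=1/4, d'=39/2
back: M1=39/2
M: M0=0, M1=39/2, M2=0
seg 0: a=2, c=M0/2=0, d=(M1−M0)/(6·1)=13/4, b=Δ0−h0·(2M0+M1)/6=-41/4
seg 1: a=-5, c=M1/2=39/4, d=(M2−M1)/(6·1)=-13/4, b=Δ1−h1·(2M1+M2)/6=-1/2
t_q=3/4 → seg 0, τ=3/4; S=2+-41/4·τ+0·τ²+13/4·τ³=-1105/256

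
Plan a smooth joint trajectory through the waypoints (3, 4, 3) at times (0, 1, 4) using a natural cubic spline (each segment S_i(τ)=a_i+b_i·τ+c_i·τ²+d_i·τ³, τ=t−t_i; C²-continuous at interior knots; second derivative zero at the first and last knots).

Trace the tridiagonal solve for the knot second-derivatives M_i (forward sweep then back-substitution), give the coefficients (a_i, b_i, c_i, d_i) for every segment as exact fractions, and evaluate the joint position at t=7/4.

  seg 0: a=3 b=7/6 c=0 d=-1/6
  seg 1: a=4 b=2/3 c=-1/2 d=1/18
S(7/4) = 543/128

Δ: Δ0=1, Δ1=-1/3
row 1: diag=8, rhs=-8; c'=3/8, d'=-1
back: M1=-1
M: M0=0, M1=-1, M2=0
seg 0: a=3, c=M0/2=0, d=(M1−M0)/(6·1)=-1/6, b=Δ0−h0·(2M0+M1)/6=7/6
seg 1: a=4, c=M1/2=-1/2, d=(M2−M1)/(6·3)=1/18, b=Δ1−h1·(2M1+M2)/6=2/3
t_q=7/4 → seg 1, τ=3/4; S=4+2/3·τ+-1/2·τ²+1/18·τ³=543/128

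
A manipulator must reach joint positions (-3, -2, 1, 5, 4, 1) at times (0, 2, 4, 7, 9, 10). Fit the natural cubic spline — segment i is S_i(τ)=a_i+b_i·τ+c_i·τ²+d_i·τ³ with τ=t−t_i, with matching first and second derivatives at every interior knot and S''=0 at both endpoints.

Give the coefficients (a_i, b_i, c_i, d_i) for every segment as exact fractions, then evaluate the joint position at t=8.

Δ: Δ0=1/2, Δ1=3/2, Δ2=4/3, Δ3=-1/2, Δ4=-3
row 1: diag=8, rhs=6; c'=1/4, d'=3/4
row 2: denom=10−2·1/4=19/2; d'=(-1−2·3/4)/(19/2)=-5/19
row 3: denom=10−3·6/19=172/19; d'=(-11−3·-5/19)/(172/19)=-97/86
row 4: denom=6−2·19/86=239/43; d'=(-15−2·-97/86)/(239/43)=-548/239
back: M4=-548/239
back: M3=-97/86−19/86·-548/239=-297/478
back: M2=-5/19−6/19·-297/478=-16/239
back: M1=3/4−1/4·-16/239=733/956
M: M0=0, M1=733/956, M2=-16/239, M3=-297/478, M4=-548/239, M5=0
seg 0: a=-3, c=M0/2=0, d=(M1−M0)/(6·2)=733/11472, b=Δ0−h0·(2M0+M1)/6=701/2868
seg 1: a=-2, c=M1/2=733/1912, d=(M2−M1)/(6·2)=-797/11472, b=Δ1−h1·(2M1+M2)/6=725/717
seg 2: a=1, c=M2/2=-8/239, d=(M3−M2)/(6·3)=-265/8604, b=Δ2−h2·(2M2+M3)/6=4907/2868
seg 3: a=5, c=M3/2=-297/956, d=(M4−M3)/(6·2)=-799/5736, b=Δ3−h3·(2M3+M4)/6=973/1434
seg 4: a=4, c=M4/2=-274/239, d=(M5−M4)/(6·1)=274/717, b=Δ4−h4·(2M4+M5)/6=-1603/717
t_q=8 → seg 3, τ=1; S=5+973/1434·τ+-297/956·τ²+-799/5736·τ³=9997/1912

  seg 0: a=-3 b=701/2868 c=0 d=733/11472
  seg 1: a=-2 b=725/717 c=733/1912 d=-797/11472
  seg 2: a=1 b=4907/2868 c=-8/239 d=-265/8604
  seg 3: a=5 b=973/1434 c=-297/956 d=-799/5736
  seg 4: a=4 b=-1603/717 c=-274/239 d=274/717
S(8) = 9997/1912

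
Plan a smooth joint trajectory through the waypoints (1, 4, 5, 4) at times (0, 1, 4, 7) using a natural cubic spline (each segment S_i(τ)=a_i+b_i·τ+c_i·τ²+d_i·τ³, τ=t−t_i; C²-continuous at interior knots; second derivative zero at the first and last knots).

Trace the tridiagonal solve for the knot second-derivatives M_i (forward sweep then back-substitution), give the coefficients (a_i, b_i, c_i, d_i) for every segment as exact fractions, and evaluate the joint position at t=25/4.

  seg 0: a=1 b=97/29 c=0 d=-10/29
  seg 1: a=4 b=67/29 c=-30/29 d=98/783
  seg 2: a=5 b=-15/29 c=8/87 d=-8/783
S(25/4) = 971/232

Δ: Δ0=3, Δ1=1/3, Δ2=-1/3
row 1: diag=8, rhs=-16; c'=3/8, d'=-2
row 2: denom=12−3·3/8=87/8; d'=(-4−3·-2)/(87/8)=16/87
back: M2=16/87
back: M1=-2−3/8·16/87=-60/29
M: M0=0, M1=-60/29, M2=16/87, M3=0
seg 0: a=1, c=M0/2=0, d=(M1−M0)/(6·1)=-10/29, b=Δ0−h0·(2M0+M1)/6=97/29
seg 1: a=4, c=M1/2=-30/29, d=(M2−M1)/(6·3)=98/783, b=Δ1−h1·(2M1+M2)/6=67/29
seg 2: a=5, c=M2/2=8/87, d=(M3−M2)/(6·3)=-8/783, b=Δ2−h2·(2M2+M3)/6=-15/29
t_q=25/4 → seg 2, τ=9/4; S=5+-15/29·τ+8/87·τ²+-8/783·τ³=971/232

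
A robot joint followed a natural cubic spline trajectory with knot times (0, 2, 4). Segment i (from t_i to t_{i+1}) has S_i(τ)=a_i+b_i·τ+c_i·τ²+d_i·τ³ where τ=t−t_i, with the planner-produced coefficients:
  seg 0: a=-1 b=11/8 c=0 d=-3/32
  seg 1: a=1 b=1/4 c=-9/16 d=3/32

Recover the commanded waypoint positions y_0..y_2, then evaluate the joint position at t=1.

y_0=-1 y_1=1 y_2=0
S(1) = 9/32

y_0 = S_0(0) = a_0 = -1
y_1 = S_1(0) = a_1 = 1
y_2 = S_1(2) = 0
t_q=1 is in segment 0 (τ=1); S_0(τ)=9/32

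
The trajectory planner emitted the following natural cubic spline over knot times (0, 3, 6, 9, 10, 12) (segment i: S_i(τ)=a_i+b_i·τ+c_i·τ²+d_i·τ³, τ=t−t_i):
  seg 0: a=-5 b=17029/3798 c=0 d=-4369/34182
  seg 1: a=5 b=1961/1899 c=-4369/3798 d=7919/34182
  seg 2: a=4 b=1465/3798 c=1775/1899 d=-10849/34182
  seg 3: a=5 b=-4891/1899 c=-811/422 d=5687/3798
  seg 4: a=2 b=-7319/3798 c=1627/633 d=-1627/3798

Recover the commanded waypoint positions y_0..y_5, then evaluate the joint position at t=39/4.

y_0 = S_0(0) = a_0 = -5
y_1 = S_1(0) = a_1 = 5
y_2 = S_2(0) = a_2 = 4
y_3 = S_3(0) = a_3 = 5
y_4 = S_4(0) = a_4 = 2
y_5 = S_4(2) = 5
t_q=39/4 is in segment 3 (τ=3/4); S_3(τ)=212203/81024

y_0=-5 y_1=5 y_2=4 y_3=5 y_4=2 y_5=5
S(39/4) = 212203/81024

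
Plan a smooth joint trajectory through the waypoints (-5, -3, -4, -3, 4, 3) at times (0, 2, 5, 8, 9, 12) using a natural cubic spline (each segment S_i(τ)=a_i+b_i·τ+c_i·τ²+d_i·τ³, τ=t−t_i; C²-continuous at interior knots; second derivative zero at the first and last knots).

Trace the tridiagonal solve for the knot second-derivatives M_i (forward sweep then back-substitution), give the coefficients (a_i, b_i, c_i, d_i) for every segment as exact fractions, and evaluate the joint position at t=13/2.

  seg 0: a=-5 b=59/51 c=0 d=-2/51
  seg 1: a=-3 b=35/51 c=-4/17 d=-16/459
  seg 2: a=-4 b=-5/3 c=-28/51 d=62/153
  seg 3: a=-3 b=305/51 c=158/51 d=-106/51
  seg 4: a=4 b=101/17 c=-160/51 d=160/459
S(13/2) = -433/68

Δ: Δ0=1, Δ1=-1/3, Δ2=1/3, Δ3=7, Δ4=-1/3
row 1: diag=10, rhs=-8; c'=3/10, d'=-4/5
row 2: denom=12−3·3/10=111/10; d'=(4−3·-4/5)/(111/10)=64/111
row 3: denom=8−3·10/37=266/37; d'=(40−3·64/111)/(266/37)=708/133
row 4: denom=8−1·37/266=2091/266; d'=(-44−1·708/133)/(2091/266)=-320/51
back: M4=-320/51
back: M3=708/133−37/266·-320/51=316/51
back: M2=64/111−10/37·316/51=-56/51
back: M1=-4/5−3/10·-56/51=-8/17
M: M0=0, M1=-8/17, M2=-56/51, M3=316/51, M4=-320/51, M5=0
seg 0: a=-5, c=M0/2=0, d=(M1−M0)/(6·2)=-2/51, b=Δ0−h0·(2M0+M1)/6=59/51
seg 1: a=-3, c=M1/2=-4/17, d=(M2−M1)/(6·3)=-16/459, b=Δ1−h1·(2M1+M2)/6=35/51
seg 2: a=-4, c=M2/2=-28/51, d=(M3−M2)/(6·3)=62/153, b=Δ2−h2·(2M2+M3)/6=-5/3
seg 3: a=-3, c=M3/2=158/51, d=(M4−M3)/(6·1)=-106/51, b=Δ3−h3·(2M3+M4)/6=305/51
seg 4: a=4, c=M4/2=-160/51, d=(M5−M4)/(6·3)=160/459, b=Δ4−h4·(2M4+M5)/6=101/17
t_q=13/2 → seg 2, τ=3/2; S=-4+-5/3·τ+-28/51·τ²+62/153·τ³=-433/68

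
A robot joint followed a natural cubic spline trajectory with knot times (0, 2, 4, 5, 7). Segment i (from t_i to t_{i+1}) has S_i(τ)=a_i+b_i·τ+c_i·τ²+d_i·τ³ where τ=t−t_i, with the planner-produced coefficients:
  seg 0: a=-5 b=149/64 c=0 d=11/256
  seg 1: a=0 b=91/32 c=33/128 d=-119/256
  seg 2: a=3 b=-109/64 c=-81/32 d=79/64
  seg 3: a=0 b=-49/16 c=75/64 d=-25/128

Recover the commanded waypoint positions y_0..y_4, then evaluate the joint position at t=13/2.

y_0=-5 y_1=0 y_2=3 y_3=0 y_4=-3
S(13/2) = -2679/1024

y_0 = S_0(0) = a_0 = -5
y_1 = S_1(0) = a_1 = 0
y_2 = S_2(0) = a_2 = 3
y_3 = S_3(0) = a_3 = 0
y_4 = S_3(2) = -3
t_q=13/2 is in segment 3 (τ=3/2); S_3(τ)=-2679/1024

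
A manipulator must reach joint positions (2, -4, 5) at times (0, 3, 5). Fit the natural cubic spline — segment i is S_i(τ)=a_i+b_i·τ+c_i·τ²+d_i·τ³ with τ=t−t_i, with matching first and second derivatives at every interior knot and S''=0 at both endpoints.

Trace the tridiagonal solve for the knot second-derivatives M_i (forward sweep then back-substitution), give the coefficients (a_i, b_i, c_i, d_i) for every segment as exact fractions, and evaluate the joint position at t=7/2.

Δ: Δ0=-2, Δ1=9/2
row 1: diag=10, rhs=39; c'=1/5, d'=39/10
back: M1=39/10
M: M0=0, M1=39/10, M2=0
seg 0: a=2, c=M0/2=0, d=(M1−M0)/(6·3)=13/60, b=Δ0−h0·(2M0+M1)/6=-79/20
seg 1: a=-4, c=M1/2=39/20, d=(M2−M1)/(6·2)=-13/40, b=Δ1−h1·(2M1+M2)/6=19/10
t_q=7/2 → seg 1, τ=1/2; S=-4+19/10·τ+39/20·τ²+-13/40·τ³=-833/320

  seg 0: a=2 b=-79/20 c=0 d=13/60
  seg 1: a=-4 b=19/10 c=39/20 d=-13/40
S(7/2) = -833/320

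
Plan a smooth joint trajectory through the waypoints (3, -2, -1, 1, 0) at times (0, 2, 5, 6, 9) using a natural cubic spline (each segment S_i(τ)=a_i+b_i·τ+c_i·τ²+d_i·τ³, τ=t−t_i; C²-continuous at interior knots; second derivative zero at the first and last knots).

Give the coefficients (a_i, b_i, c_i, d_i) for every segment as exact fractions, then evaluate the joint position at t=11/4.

  seg 0: a=3 b=-829/279 c=0 d=263/2232
  seg 1: a=-2 b=-869/558 c=263/372 d=-257/10044
  seg 2: a=-1 b=2225/1116 c=133/279 d=-175/372
  seg 3: a=1 b=857/558 c=-1043/1116 d=1043/10044
S(11/4) = -22071/7936

Δ: Δ0=-5/2, Δ1=1/3, Δ2=2, Δ3=-1/3
row 1: diag=10, rhs=17; c'=3/10, d'=17/10
row 2: denom=8−3·3/10=71/10; d'=(10−3·17/10)/(71/10)=49/71
row 3: denom=8−1·10/71=558/71; d'=(-14−1·49/71)/(558/71)=-1043/558
back: M3=-1043/558
back: M2=49/71−10/71·-1043/558=266/279
back: M1=17/10−3/10·266/279=263/186
M: M0=0, M1=263/186, M2=266/279, M3=-1043/558, M4=0
seg 0: a=3, c=M0/2=0, d=(M1−M0)/(6·2)=263/2232, b=Δ0−h0·(2M0+M1)/6=-829/279
seg 1: a=-2, c=M1/2=263/372, d=(M2−M1)/(6·3)=-257/10044, b=Δ1−h1·(2M1+M2)/6=-869/558
seg 2: a=-1, c=M2/2=133/279, d=(M3−M2)/(6·1)=-175/372, b=Δ2−h2·(2M2+M3)/6=2225/1116
seg 3: a=1, c=M3/2=-1043/1116, d=(M4−M3)/(6·3)=1043/10044, b=Δ3−h3·(2M3+M4)/6=857/558
t_q=11/4 → seg 1, τ=3/4; S=-2+-869/558·τ+263/372·τ²+-257/10044·τ³=-22071/7936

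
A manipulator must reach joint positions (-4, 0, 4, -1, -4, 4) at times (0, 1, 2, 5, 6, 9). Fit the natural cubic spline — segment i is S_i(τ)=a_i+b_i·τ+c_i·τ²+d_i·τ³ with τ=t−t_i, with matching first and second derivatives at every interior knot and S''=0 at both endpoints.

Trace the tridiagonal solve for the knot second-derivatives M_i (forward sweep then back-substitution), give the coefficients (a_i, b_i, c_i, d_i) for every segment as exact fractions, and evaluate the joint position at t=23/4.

  seg 0: a=-4 b=6352/1665 c=0 d=308/1665
  seg 1: a=0 b=7276/1665 c=308/555 d=-308/333
  seg 2: a=4 b=4504/1665 c=-1232/555 d=3809/14985
  seg 3: a=-1 b=-1249/333 c=113/1665 d=379/555
  seg 4: a=-4 b=-2608/1665 c=3524/1665 d=-3524/14985
S(23/4) = -123851/35520

Δ: Δ0=4, Δ1=4, Δ2=-5/3, Δ3=-3, Δ4=8/3
row 1: diag=4, rhs=0; c'=1/4, d'=0
row 2: denom=8−1·1/4=31/4; d'=(-34−1·0)/(31/4)=-136/31
row 3: denom=8−3·12/31=212/31; d'=(-8−3·-136/31)/(212/31)=40/53
row 4: denom=8−1·31/212=1665/212; d'=(34−1·40/53)/(1665/212)=7048/1665
back: M4=7048/1665
back: M3=40/53−31/212·7048/1665=226/1665
back: M2=-136/31−12/31·226/1665=-2464/555
back: M1=0−1/4·-2464/555=616/555
M: M0=0, M1=616/555, M2=-2464/555, M3=226/1665, M4=7048/1665, M5=0
seg 0: a=-4, c=M0/2=0, d=(M1−M0)/(6·1)=308/1665, b=Δ0−h0·(2M0+M1)/6=6352/1665
seg 1: a=0, c=M1/2=308/555, d=(M2−M1)/(6·1)=-308/333, b=Δ1−h1·(2M1+M2)/6=7276/1665
seg 2: a=4, c=M2/2=-1232/555, d=(M3−M2)/(6·3)=3809/14985, b=Δ2−h2·(2M2+M3)/6=4504/1665
seg 3: a=-1, c=M3/2=113/1665, d=(M4−M3)/(6·1)=379/555, b=Δ3−h3·(2M3+M4)/6=-1249/333
seg 4: a=-4, c=M4/2=3524/1665, d=(M5−M4)/(6·3)=-3524/14985, b=Δ4−h4·(2M4+M5)/6=-2608/1665
t_q=23/4 → seg 3, τ=3/4; S=-1+-1249/333·τ+113/1665·τ²+379/555·τ³=-123851/35520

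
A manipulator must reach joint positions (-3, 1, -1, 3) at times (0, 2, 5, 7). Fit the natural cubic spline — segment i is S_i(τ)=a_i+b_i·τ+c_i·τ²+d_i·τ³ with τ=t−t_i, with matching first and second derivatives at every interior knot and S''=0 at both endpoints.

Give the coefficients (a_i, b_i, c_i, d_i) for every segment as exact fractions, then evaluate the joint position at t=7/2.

  seg 0: a=-3 b=58/21 c=0 d=-4/21
  seg 1: a=1 b=10/21 c=-8/7 d=16/63
  seg 2: a=-1 b=10/21 c=8/7 d=-4/21
S(7/2) = 0

Δ: Δ0=2, Δ1=-2/3, Δ2=2
row 1: diag=10, rhs=-16; c'=3/10, d'=-8/5
row 2: denom=10−3·3/10=91/10; d'=(16−3·-8/5)/(91/10)=16/7
back: M2=16/7
back: M1=-8/5−3/10·16/7=-16/7
M: M0=0, M1=-16/7, M2=16/7, M3=0
seg 0: a=-3, c=M0/2=0, d=(M1−M0)/(6·2)=-4/21, b=Δ0−h0·(2M0+M1)/6=58/21
seg 1: a=1, c=M1/2=-8/7, d=(M2−M1)/(6·3)=16/63, b=Δ1−h1·(2M1+M2)/6=10/21
seg 2: a=-1, c=M2/2=8/7, d=(M3−M2)/(6·2)=-4/21, b=Δ2−h2·(2M2+M3)/6=10/21
t_q=7/2 → seg 1, τ=3/2; S=1+10/21·τ+-8/7·τ²+16/63·τ³=0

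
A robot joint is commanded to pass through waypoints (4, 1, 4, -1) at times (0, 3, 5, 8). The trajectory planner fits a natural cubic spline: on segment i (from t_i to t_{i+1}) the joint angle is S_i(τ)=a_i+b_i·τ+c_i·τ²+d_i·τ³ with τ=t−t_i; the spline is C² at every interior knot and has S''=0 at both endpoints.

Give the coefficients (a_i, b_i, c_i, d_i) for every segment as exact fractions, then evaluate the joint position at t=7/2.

Δ: Δ0=-1, Δ1=3/2, Δ2=-5/3
row 1: diag=10, rhs=15; c'=1/5, d'=3/2
row 2: denom=10−2·1/5=48/5; d'=(-19−2·3/2)/(48/5)=-55/24
back: M2=-55/24
back: M1=3/2−1/5·-55/24=47/24
M: M0=0, M1=47/24, M2=-55/24, M3=0
seg 0: a=4, c=M0/2=0, d=(M1−M0)/(6·3)=47/432, b=Δ0−h0·(2M0+M1)/6=-95/48
seg 1: a=1, c=M1/2=47/48, d=(M2−M1)/(6·2)=-17/48, b=Δ1−h1·(2M1+M2)/6=23/24
seg 2: a=4, c=M2/2=-55/48, d=(M3−M2)/(6·3)=55/432, b=Δ2−h2·(2M2+M3)/6=5/8
t_q=7/2 → seg 1, τ=1/2; S=1+23/24·τ+47/48·τ²+-17/48·τ³=215/128

  seg 0: a=4 b=-95/48 c=0 d=47/432
  seg 1: a=1 b=23/24 c=47/48 d=-17/48
  seg 2: a=4 b=5/8 c=-55/48 d=55/432
S(7/2) = 215/128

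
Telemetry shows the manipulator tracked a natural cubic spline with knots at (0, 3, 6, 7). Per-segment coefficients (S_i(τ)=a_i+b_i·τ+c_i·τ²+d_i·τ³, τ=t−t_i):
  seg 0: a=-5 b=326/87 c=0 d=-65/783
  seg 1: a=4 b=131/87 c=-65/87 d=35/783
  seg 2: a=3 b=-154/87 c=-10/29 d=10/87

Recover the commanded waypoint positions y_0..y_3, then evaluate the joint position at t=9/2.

y_0 = S_0(0) = a_0 = -5
y_1 = S_1(0) = a_1 = 4
y_2 = S_2(0) = a_2 = 3
y_3 = S_2(1) = 1
t_q=9/2 is in segment 1 (τ=3/2); S_1(τ)=1097/232

y_0=-5 y_1=4 y_2=3 y_3=1
S(9/2) = 1097/232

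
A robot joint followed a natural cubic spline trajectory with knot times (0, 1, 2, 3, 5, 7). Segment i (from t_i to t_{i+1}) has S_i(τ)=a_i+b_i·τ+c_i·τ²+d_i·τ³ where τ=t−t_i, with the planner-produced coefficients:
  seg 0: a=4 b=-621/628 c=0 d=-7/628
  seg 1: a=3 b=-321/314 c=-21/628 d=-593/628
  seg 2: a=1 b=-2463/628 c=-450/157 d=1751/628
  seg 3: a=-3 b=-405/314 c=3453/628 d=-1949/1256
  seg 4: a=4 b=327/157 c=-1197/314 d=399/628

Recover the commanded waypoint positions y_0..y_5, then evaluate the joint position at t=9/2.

y_0 = S_0(0) = a_0 = 4
y_1 = S_1(0) = a_1 = 3
y_2 = S_2(0) = a_2 = 1
y_3 = S_3(0) = a_3 = -3
y_4 = S_4(0) = a_4 = 4
y_5 = S_4(2) = -2
t_q=9/2 is in segment 3 (τ=3/2); S_3(τ)=22101/10048

y_0=4 y_1=3 y_2=1 y_3=-3 y_4=4 y_5=-2
S(9/2) = 22101/10048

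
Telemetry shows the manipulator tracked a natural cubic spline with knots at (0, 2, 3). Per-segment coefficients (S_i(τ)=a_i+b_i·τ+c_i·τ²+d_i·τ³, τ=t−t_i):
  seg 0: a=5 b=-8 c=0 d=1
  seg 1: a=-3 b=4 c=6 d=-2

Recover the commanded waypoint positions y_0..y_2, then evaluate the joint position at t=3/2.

y_0 = S_0(0) = a_0 = 5
y_1 = S_1(0) = a_1 = -3
y_2 = S_1(1) = 5
t_q=3/2 is in segment 0 (τ=3/2); S_0(τ)=-29/8

y_0=5 y_1=-3 y_2=5
S(3/2) = -29/8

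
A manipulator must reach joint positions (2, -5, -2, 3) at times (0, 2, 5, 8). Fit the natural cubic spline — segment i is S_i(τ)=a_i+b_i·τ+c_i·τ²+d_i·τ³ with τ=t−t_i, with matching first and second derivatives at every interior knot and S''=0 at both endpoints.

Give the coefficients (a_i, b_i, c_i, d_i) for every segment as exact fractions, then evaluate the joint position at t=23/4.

Δ: Δ0=-7/2, Δ1=1, Δ2=5/3
row 1: diag=10, rhs=27; c'=3/10, d'=27/10
row 2: denom=12−3·3/10=111/10; d'=(4−3·27/10)/(111/10)=-41/111
back: M2=-41/111
back: M1=27/10−3/10·-41/111=104/37
M: M0=0, M1=104/37, M2=-41/111, M3=0
seg 0: a=2, c=M0/2=0, d=(M1−M0)/(6·2)=26/111, b=Δ0−h0·(2M0+M1)/6=-985/222
seg 1: a=-5, c=M1/2=52/37, d=(M2−M1)/(6·3)=-353/1998, b=Δ1−h1·(2M1+M2)/6=-361/222
seg 2: a=-2, c=M2/2=-41/222, d=(M3−M2)/(6·3)=41/1998, b=Δ2−h2·(2M2+M3)/6=226/111
t_q=23/4 → seg 2, τ=3/4; S=-2+226/111·τ+-41/222·τ²+41/1998·τ³=-2691/4736

  seg 0: a=2 b=-985/222 c=0 d=26/111
  seg 1: a=-5 b=-361/222 c=52/37 d=-353/1998
  seg 2: a=-2 b=226/111 c=-41/222 d=41/1998
S(23/4) = -2691/4736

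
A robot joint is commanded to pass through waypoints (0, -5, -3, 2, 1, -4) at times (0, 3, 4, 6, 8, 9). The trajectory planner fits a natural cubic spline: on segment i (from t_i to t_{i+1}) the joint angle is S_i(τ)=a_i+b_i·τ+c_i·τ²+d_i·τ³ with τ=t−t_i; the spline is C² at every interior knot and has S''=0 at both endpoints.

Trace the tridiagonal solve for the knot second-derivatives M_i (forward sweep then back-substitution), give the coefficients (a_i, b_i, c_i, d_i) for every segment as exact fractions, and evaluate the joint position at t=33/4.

Δ: Δ0=-5/3, Δ1=2, Δ2=5/2, Δ3=-1/2, Δ4=-5
row 1: diag=8, rhs=22; c'=1/8, d'=11/4
row 2: denom=6−1·1/8=47/8; d'=(3−1·11/4)/(47/8)=2/47
row 3: denom=8−2·16/47=344/47; d'=(-18−2·2/47)/(344/47)=-425/172
row 4: denom=6−2·47/172=469/86; d'=(-27−2·-425/172)/(469/86)=-271/67
back: M4=-271/67
back: M3=-425/172−47/172·-271/67=-183/134
back: M2=2/47−16/47·-183/134=34/67
back: M1=11/4−1/8·34/67=180/67
M: M0=0, M1=180/67, M2=34/67, M3=-183/134, M4=-271/67, M5=0
seg 0: a=0, c=M0/2=0, d=(M1−M0)/(6·3)=10/67, b=Δ0−h0·(2M0+M1)/6=-605/201
seg 1: a=-5, c=M1/2=90/67, d=(M2−M1)/(6·1)=-73/201, b=Δ1−h1·(2M1+M2)/6=205/201
seg 2: a=-3, c=M2/2=17/67, d=(M3−M2)/(6·2)=-251/1608, b=Δ2−h2·(2M2+M3)/6=526/201
seg 3: a=2, c=M3/2=-183/268, d=(M4−M3)/(6·2)=-359/1608, b=Δ3−h3·(2M3+M4)/6=707/402
seg 4: a=1, c=M4/2=-271/134, d=(M5−M4)/(6·1)=271/402, b=Δ4−h4·(2M4+M5)/6=-734/201
t_q=33/4 → seg 4, τ=1/4; S=1+-734/201·τ+-271/134·τ²+271/402·τ³=-247/8576

  seg 0: a=0 b=-605/201 c=0 d=10/67
  seg 1: a=-5 b=205/201 c=90/67 d=-73/201
  seg 2: a=-3 b=526/201 c=17/67 d=-251/1608
  seg 3: a=2 b=707/402 c=-183/268 d=-359/1608
  seg 4: a=1 b=-734/201 c=-271/134 d=271/402
S(33/4) = -247/8576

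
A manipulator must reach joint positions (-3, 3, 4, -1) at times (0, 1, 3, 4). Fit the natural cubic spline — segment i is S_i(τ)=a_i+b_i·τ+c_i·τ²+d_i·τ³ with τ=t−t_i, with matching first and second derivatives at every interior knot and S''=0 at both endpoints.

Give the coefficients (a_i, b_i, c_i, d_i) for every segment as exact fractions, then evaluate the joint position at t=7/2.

Δ: Δ0=6, Δ1=1/2, Δ2=-5
row 1: diag=6, rhs=-33; c'=1/3, d'=-11/2
row 2: denom=6−2·1/3=16/3; d'=(-33−2·-11/2)/(16/3)=-33/8
back: M2=-33/8
back: M1=-11/2−1/3·-33/8=-33/8
M: M0=0, M1=-33/8, M2=-33/8, M3=0
seg 0: a=-3, c=M0/2=0, d=(M1−M0)/(6·1)=-11/16, b=Δ0−h0·(2M0+M1)/6=107/16
seg 1: a=3, c=M1/2=-33/16, d=(M2−M1)/(6·2)=0, b=Δ1−h1·(2M1+M2)/6=37/8
seg 2: a=4, c=M2/2=-33/16, d=(M3−M2)/(6·1)=11/16, b=Δ2−h2·(2M2+M3)/6=-29/8
t_q=7/2 → seg 2, τ=1/2; S=4+-29/8·τ+-33/16·τ²+11/16·τ³=225/128

  seg 0: a=-3 b=107/16 c=0 d=-11/16
  seg 1: a=3 b=37/8 c=-33/16 d=0
  seg 2: a=4 b=-29/8 c=-33/16 d=11/16
S(7/2) = 225/128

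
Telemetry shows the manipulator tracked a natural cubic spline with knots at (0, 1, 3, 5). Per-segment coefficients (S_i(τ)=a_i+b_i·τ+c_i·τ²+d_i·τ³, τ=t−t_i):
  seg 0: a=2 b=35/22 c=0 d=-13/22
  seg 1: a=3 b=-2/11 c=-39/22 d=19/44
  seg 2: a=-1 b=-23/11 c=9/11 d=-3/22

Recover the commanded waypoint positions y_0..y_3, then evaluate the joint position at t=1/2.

y_0 = S_0(0) = a_0 = 2
y_1 = S_1(0) = a_1 = 3
y_2 = S_2(0) = a_2 = -1
y_3 = S_2(2) = -3
t_q=1/2 is in segment 0 (τ=1/2); S_0(τ)=479/176

y_0=2 y_1=3 y_2=-1 y_3=-3
S(1/2) = 479/176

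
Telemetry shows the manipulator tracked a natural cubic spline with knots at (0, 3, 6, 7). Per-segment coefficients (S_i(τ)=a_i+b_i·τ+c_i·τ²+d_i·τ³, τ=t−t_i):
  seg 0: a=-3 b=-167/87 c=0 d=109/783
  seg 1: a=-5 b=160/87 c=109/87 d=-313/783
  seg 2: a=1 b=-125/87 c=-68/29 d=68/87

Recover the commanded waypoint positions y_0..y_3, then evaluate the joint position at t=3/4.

y_0=-3 y_1=-5 y_2=1 y_3=-2
S(3/4) = -8131/1856

y_0 = S_0(0) = a_0 = -3
y_1 = S_1(0) = a_1 = -5
y_2 = S_2(0) = a_2 = 1
y_3 = S_2(1) = -2
t_q=3/4 is in segment 0 (τ=3/4); S_0(τ)=-8131/1856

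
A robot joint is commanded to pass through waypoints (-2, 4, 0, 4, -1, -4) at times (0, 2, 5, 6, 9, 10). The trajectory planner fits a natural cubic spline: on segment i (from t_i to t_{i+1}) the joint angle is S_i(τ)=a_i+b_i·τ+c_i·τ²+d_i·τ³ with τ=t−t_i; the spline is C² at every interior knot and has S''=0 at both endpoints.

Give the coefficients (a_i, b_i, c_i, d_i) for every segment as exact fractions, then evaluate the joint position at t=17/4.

  seg 0: a=-2 b=17227/3825 c=0 d=-1438/3825
  seg 1: a=4 b=-29/3825 c=-2876/1275 d=20813/34425
  seg 2: a=0 b=626/225 c=2437/765 d=-2509/1275
  seg 3: a=4 b=12431/3825 c=-10396/3825 d=12382/34425
  seg 4: a=-1 b=-12799/3825 c=662/1275 d=-662/3825
S(17/4) = -2991/5440

Δ: Δ0=3, Δ1=-4/3, Δ2=4, Δ3=-5/3, Δ4=-3
row 1: diag=10, rhs=-26; c'=3/10, d'=-13/5
row 2: denom=8−3·3/10=71/10; d'=(32−3·-13/5)/(71/10)=398/71
row 3: denom=8−1·10/71=558/71; d'=(-34−1·398/71)/(558/71)=-1406/279
row 4: denom=8−3·71/186=425/62; d'=(-8−3·-1406/279)/(425/62)=1324/1275
back: M4=1324/1275
back: M3=-1406/279−71/186·1324/1275=-20792/3825
back: M2=398/71−10/71·-20792/3825=4874/765
back: M1=-13/5−3/10·4874/765=-5752/1275
M: M0=0, M1=-5752/1275, M2=4874/765, M3=-20792/3825, M4=1324/1275, M5=0
seg 0: a=-2, c=M0/2=0, d=(M1−M0)/(6·2)=-1438/3825, b=Δ0−h0·(2M0+M1)/6=17227/3825
seg 1: a=4, c=M1/2=-2876/1275, d=(M2−M1)/(6·3)=20813/34425, b=Δ1−h1·(2M1+M2)/6=-29/3825
seg 2: a=0, c=M2/2=2437/765, d=(M3−M2)/(6·1)=-2509/1275, b=Δ2−h2·(2M2+M3)/6=626/225
seg 3: a=4, c=M3/2=-10396/3825, d=(M4−M3)/(6·3)=12382/34425, b=Δ3−h3·(2M3+M4)/6=12431/3825
seg 4: a=-1, c=M4/2=662/1275, d=(M5−M4)/(6·1)=-662/3825, b=Δ4−h4·(2M4+M5)/6=-12799/3825
t_q=17/4 → seg 1, τ=9/4; S=4+-29/3825·τ+-2876/1275·τ²+20813/34425·τ³=-2991/5440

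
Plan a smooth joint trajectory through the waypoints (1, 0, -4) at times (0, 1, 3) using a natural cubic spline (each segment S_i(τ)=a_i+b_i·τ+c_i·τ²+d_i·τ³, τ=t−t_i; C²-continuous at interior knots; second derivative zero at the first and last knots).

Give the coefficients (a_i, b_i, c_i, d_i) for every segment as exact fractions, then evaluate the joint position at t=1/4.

Δ: Δ0=-1, Δ1=-2
row 1: diag=6, rhs=-6; c'=1/3, d'=-1
back: M1=-1
M: M0=0, M1=-1, M2=0
seg 0: a=1, c=M0/2=0, d=(M1−M0)/(6·1)=-1/6, b=Δ0−h0·(2M0+M1)/6=-5/6
seg 1: a=0, c=M1/2=-1/2, d=(M2−M1)/(6·2)=1/12, b=Δ1−h1·(2M1+M2)/6=-4/3
t_q=1/4 → seg 0, τ=1/4; S=1+-5/6·τ+0·τ²+-1/6·τ³=101/128

  seg 0: a=1 b=-5/6 c=0 d=-1/6
  seg 1: a=0 b=-4/3 c=-1/2 d=1/12
S(1/4) = 101/128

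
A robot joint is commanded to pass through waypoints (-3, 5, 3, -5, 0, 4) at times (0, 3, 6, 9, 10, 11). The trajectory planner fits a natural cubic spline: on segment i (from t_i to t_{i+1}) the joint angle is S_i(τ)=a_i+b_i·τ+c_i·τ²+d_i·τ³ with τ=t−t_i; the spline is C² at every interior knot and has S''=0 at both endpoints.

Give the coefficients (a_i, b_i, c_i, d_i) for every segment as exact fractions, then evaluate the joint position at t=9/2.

  seg 0: a=-3 b=3985/1251 c=0 d=-649/11259
  seg 1: a=5 b=2038/1251 c=-649/1251 d=-925/11259
  seg 2: a=3 b=-4631/1251 c=-1574/1251 d=6017/11259
  seg 3: a=-5 b=3976/1251 c=1481/417 d=-2164/1251
  seg 4: a=0 b=6370/1251 c=-683/417 d=683/1251
S(9/2) = 6671/1112

Δ: Δ0=8/3, Δ1=-2/3, Δ2=-8/3, Δ3=5, Δ4=4
row 1: diag=12, rhs=-20; c'=1/4, d'=-5/3
row 2: denom=12−3·1/4=45/4; d'=(-12−3·-5/3)/(45/4)=-28/45
row 3: denom=8−3·4/15=36/5; d'=(46−3·-28/45)/(36/5)=359/54
row 4: denom=4−1·5/36=139/36; d'=(-6−1·359/54)/(139/36)=-1366/417
back: M4=-1366/417
back: M3=359/54−5/36·-1366/417=2962/417
back: M2=-28/45−4/15·2962/417=-3148/1251
back: M1=-5/3−1/4·-3148/1251=-1298/1251
M: M0=0, M1=-1298/1251, M2=-3148/1251, M3=2962/417, M4=-1366/417, M5=0
seg 0: a=-3, c=M0/2=0, d=(M1−M0)/(6·3)=-649/11259, b=Δ0−h0·(2M0+M1)/6=3985/1251
seg 1: a=5, c=M1/2=-649/1251, d=(M2−M1)/(6·3)=-925/11259, b=Δ1−h1·(2M1+M2)/6=2038/1251
seg 2: a=3, c=M2/2=-1574/1251, d=(M3−M2)/(6·3)=6017/11259, b=Δ2−h2·(2M2+M3)/6=-4631/1251
seg 3: a=-5, c=M3/2=1481/417, d=(M4−M3)/(6·1)=-2164/1251, b=Δ3−h3·(2M3+M4)/6=3976/1251
seg 4: a=0, c=M4/2=-683/417, d=(M5−M4)/(6·1)=683/1251, b=Δ4−h4·(2M4+M5)/6=6370/1251
t_q=9/2 → seg 1, τ=3/2; S=5+2038/1251·τ+-649/1251·τ²+-925/11259·τ³=6671/1112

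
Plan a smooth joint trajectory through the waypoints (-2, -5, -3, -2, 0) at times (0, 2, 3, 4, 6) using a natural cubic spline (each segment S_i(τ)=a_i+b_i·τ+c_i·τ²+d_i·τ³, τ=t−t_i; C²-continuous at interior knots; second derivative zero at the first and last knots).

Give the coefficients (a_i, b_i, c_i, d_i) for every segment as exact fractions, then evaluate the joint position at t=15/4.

  seg 0: a=-2 b=-371/132 c=0 d=173/528
  seg 1: a=-5 b=37/33 c=173/88 d=-287/264
  seg 2: a=-3 b=43/24 c=-57/44 d=133/264
  seg 3: a=-2 b=47/66 c=19/88 d=-19/528
S(15/4) = -12235/5632

Δ: Δ0=-3/2, Δ1=2, Δ2=1, Δ3=1
row 1: diag=6, rhs=21; c'=1/6, d'=7/2
row 2: denom=4−1·1/6=23/6; d'=(-6−1·7/2)/(23/6)=-57/23
row 3: denom=6−1·6/23=132/23; d'=(0−1·-57/23)/(132/23)=19/44
back: M3=19/44
back: M2=-57/23−6/23·19/44=-57/22
back: M1=7/2−1/6·-57/22=173/44
M: M0=0, M1=173/44, M2=-57/22, M3=19/44, M4=0
seg 0: a=-2, c=M0/2=0, d=(M1−M0)/(6·2)=173/528, b=Δ0−h0·(2M0+M1)/6=-371/132
seg 1: a=-5, c=M1/2=173/88, d=(M2−M1)/(6·1)=-287/264, b=Δ1−h1·(2M1+M2)/6=37/33
seg 2: a=-3, c=M2/2=-57/44, d=(M3−M2)/(6·1)=133/264, b=Δ2−h2·(2M2+M3)/6=43/24
seg 3: a=-2, c=M3/2=19/88, d=(M4−M3)/(6·2)=-19/528, b=Δ3−h3·(2M3+M4)/6=47/66
t_q=15/4 → seg 2, τ=3/4; S=-3+43/24·τ+-57/44·τ²+133/264·τ³=-12235/5632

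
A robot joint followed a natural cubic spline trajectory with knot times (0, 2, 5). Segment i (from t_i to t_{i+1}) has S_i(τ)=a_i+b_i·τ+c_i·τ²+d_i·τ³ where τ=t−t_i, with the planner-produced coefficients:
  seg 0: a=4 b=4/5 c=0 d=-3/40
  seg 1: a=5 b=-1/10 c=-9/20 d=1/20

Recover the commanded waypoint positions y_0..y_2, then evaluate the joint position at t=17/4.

y_0=4 y_1=5 y_2=2
S(17/4) = 785/256

y_0 = S_0(0) = a_0 = 4
y_1 = S_1(0) = a_1 = 5
y_2 = S_1(3) = 2
t_q=17/4 is in segment 1 (τ=9/4); S_1(τ)=785/256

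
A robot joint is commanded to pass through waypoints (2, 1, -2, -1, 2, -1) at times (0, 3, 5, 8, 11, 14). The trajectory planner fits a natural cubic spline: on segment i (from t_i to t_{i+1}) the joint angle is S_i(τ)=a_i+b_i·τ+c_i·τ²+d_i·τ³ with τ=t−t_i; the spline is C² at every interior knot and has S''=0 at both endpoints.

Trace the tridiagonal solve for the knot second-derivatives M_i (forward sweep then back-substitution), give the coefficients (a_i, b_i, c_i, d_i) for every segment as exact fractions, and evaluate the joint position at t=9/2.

  seg 0: a=2 b=3/22 c=0 d=-31/594
  seg 1: a=1 b=-14/11 c=-31/66 d=47/264
  seg 2: a=-2 b=-67/66 c=79/132 d=-59/1188
  seg 3: a=-1 b=163/132 c=5/33 d=-91/1188
  seg 4: a=2 b=5/66 c=-71/132 d=71/1188
S(9/2) = -961/704

Δ: Δ0=-1/3, Δ1=-3/2, Δ2=1/3, Δ3=1, Δ4=-1
row 1: diag=10, rhs=-7; c'=1/5, d'=-7/10
row 2: denom=10−2·1/5=48/5; d'=(11−2·-7/10)/(48/5)=31/24
row 3: denom=12−3·5/16=177/16; d'=(4−3·31/24)/(177/16)=2/177
row 4: denom=12−3·16/59=660/59; d'=(-12−3·2/177)/(660/59)=-71/66
back: M4=-71/66
back: M3=2/177−16/59·-71/66=10/33
back: M2=31/24−5/16·10/33=79/66
back: M1=-7/10−1/5·79/66=-31/33
M: M0=0, M1=-31/33, M2=79/66, M3=10/33, M4=-71/66, M5=0
seg 0: a=2, c=M0/2=0, d=(M1−M0)/(6·3)=-31/594, b=Δ0−h0·(2M0+M1)/6=3/22
seg 1: a=1, c=M1/2=-31/66, d=(M2−M1)/(6·2)=47/264, b=Δ1−h1·(2M1+M2)/6=-14/11
seg 2: a=-2, c=M2/2=79/132, d=(M3−M2)/(6·3)=-59/1188, b=Δ2−h2·(2M2+M3)/6=-67/66
seg 3: a=-1, c=M3/2=5/33, d=(M4−M3)/(6·3)=-91/1188, b=Δ3−h3·(2M3+M4)/6=163/132
seg 4: a=2, c=M4/2=-71/132, d=(M5−M4)/(6·3)=71/1188, b=Δ4−h4·(2M4+M5)/6=5/66
t_q=9/2 → seg 1, τ=3/2; S=1+-14/11·τ+-31/66·τ²+47/264·τ³=-961/704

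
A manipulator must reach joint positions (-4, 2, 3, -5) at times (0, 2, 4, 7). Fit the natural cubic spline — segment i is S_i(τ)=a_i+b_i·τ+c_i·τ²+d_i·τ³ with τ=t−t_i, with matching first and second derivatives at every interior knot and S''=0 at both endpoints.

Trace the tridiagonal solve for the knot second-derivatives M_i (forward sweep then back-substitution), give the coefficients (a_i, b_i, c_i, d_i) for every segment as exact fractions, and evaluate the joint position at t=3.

Δ: Δ0=3, Δ1=1/2, Δ2=-8/3
row 1: diag=8, rhs=-15; c'=1/4, d'=-15/8
row 2: denom=10−2·1/4=19/2; d'=(-19−2·-15/8)/(19/2)=-61/38
back: M2=-61/38
back: M1=-15/8−1/4·-61/38=-28/19
M: M0=0, M1=-28/19, M2=-61/38, M3=0
seg 0: a=-4, c=M0/2=0, d=(M1−M0)/(6·2)=-7/57, b=Δ0−h0·(2M0+M1)/6=199/57
seg 1: a=2, c=M1/2=-14/19, d=(M2−M1)/(6·2)=-5/456, b=Δ1−h1·(2M1+M2)/6=115/57
seg 2: a=3, c=M2/2=-61/76, d=(M3−M2)/(6·3)=61/684, b=Δ2−h2·(2M2+M3)/6=-121/114
t_q=3 → seg 1, τ=1; S=2+115/57·τ+-14/19·τ²+-5/456·τ³=497/152

  seg 0: a=-4 b=199/57 c=0 d=-7/57
  seg 1: a=2 b=115/57 c=-14/19 d=-5/456
  seg 2: a=3 b=-121/114 c=-61/76 d=61/684
S(3) = 497/152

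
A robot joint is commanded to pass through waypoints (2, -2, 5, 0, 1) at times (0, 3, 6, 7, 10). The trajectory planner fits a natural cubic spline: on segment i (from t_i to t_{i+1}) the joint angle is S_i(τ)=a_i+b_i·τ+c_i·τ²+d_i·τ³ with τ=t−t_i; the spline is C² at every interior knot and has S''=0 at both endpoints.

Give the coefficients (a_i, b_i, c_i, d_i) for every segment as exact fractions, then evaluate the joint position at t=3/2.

  seg 0: a=2 b=-727/228 c=0 d=47/228
  seg 1: a=-2 b=271/114 c=141/76 d=-1279/2052
  seg 2: a=5 b=-757/228 c=-214/57 d=473/228
  seg 3: a=0 b=-175/38 c=563/228 d=-563/2052
S(3/2) = -1269/608

Δ: Δ0=-4/3, Δ1=7/3, Δ2=-5, Δ3=1/3
row 1: diag=12, rhs=22; c'=1/4, d'=11/6
row 2: denom=8−3·1/4=29/4; d'=(-44−3·11/6)/(29/4)=-198/29
row 3: denom=8−1·4/29=228/29; d'=(32−1·-198/29)/(228/29)=563/114
back: M3=563/114
back: M2=-198/29−4/29·563/114=-428/57
back: M1=11/6−1/4·-428/57=141/38
M: M0=0, M1=141/38, M2=-428/57, M3=563/114, M4=0
seg 0: a=2, c=M0/2=0, d=(M1−M0)/(6·3)=47/228, b=Δ0−h0·(2M0+M1)/6=-727/228
seg 1: a=-2, c=M1/2=141/76, d=(M2−M1)/(6·3)=-1279/2052, b=Δ1−h1·(2M1+M2)/6=271/114
seg 2: a=5, c=M2/2=-214/57, d=(M3−M2)/(6·1)=473/228, b=Δ2−h2·(2M2+M3)/6=-757/228
seg 3: a=0, c=M3/2=563/228, d=(M4−M3)/(6·3)=-563/2052, b=Δ3−h3·(2M3+M4)/6=-175/38
t_q=3/2 → seg 0, τ=3/2; S=2+-727/228·τ+0·τ²+47/228·τ³=-1269/608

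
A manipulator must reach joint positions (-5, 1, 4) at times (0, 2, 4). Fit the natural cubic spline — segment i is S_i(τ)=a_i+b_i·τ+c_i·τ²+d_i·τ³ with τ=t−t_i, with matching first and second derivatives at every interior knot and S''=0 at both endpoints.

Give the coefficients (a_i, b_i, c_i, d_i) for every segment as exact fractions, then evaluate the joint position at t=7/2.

  seg 0: a=-5 b=27/8 c=0 d=-3/32
  seg 1: a=1 b=9/4 c=-9/16 d=3/32
S(7/2) = 877/256

Δ: Δ0=3, Δ1=3/2
row 1: diag=8, rhs=-9; c'=1/4, d'=-9/8
back: M1=-9/8
M: M0=0, M1=-9/8, M2=0
seg 0: a=-5, c=M0/2=0, d=(M1−M0)/(6·2)=-3/32, b=Δ0−h0·(2M0+M1)/6=27/8
seg 1: a=1, c=M1/2=-9/16, d=(M2−M1)/(6·2)=3/32, b=Δ1−h1·(2M1+M2)/6=9/4
t_q=7/2 → seg 1, τ=3/2; S=1+9/4·τ+-9/16·τ²+3/32·τ³=877/256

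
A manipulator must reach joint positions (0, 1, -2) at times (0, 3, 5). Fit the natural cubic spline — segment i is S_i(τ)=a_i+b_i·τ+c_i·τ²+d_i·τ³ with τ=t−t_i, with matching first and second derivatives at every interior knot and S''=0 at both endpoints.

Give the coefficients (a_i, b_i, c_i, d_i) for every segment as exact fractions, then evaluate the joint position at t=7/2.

Δ: Δ0=1/3, Δ1=-3/2
row 1: diag=10, rhs=-11; c'=1/5, d'=-11/10
back: M1=-11/10
M: M0=0, M1=-11/10, M2=0
seg 0: a=0, c=M0/2=0, d=(M1−M0)/(6·3)=-11/180, b=Δ0−h0·(2M0+M1)/6=53/60
seg 1: a=1, c=M1/2=-11/20, d=(M2−M1)/(6·2)=11/120, b=Δ1−h1·(2M1+M2)/6=-23/30
t_q=7/2 → seg 1, τ=1/2; S=1+-23/30·τ+-11/20·τ²+11/120·τ³=157/320

  seg 0: a=0 b=53/60 c=0 d=-11/180
  seg 1: a=1 b=-23/30 c=-11/20 d=11/120
S(7/2) = 157/320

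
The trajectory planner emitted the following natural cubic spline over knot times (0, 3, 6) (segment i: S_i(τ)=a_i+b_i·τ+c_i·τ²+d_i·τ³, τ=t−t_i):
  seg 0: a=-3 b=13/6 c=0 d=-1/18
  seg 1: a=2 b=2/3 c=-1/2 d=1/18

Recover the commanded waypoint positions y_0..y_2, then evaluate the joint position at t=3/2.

y_0 = S_0(0) = a_0 = -3
y_1 = S_1(0) = a_1 = 2
y_2 = S_1(3) = 1
t_q=3/2 is in segment 0 (τ=3/2); S_0(τ)=1/16

y_0=-3 y_1=2 y_2=1
S(3/2) = 1/16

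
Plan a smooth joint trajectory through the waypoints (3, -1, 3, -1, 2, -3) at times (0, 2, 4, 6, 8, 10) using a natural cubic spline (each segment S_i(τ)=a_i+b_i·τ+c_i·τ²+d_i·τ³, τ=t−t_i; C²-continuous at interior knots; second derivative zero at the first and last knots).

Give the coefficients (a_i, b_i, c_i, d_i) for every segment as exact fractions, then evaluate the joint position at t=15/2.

  seg 0: a=3 b=-720/209 c=0 d=151/418
  seg 1: a=-1 b=186/209 c=453/209 d=-337/418
  seg 2: a=3 b=-24/209 c=-558/209 d=19/22
  seg 3: a=-1 b=-90/209 c=525/209 d=-1293/1672
  seg 4: a=2 b=141/418 c=-1779/836 d=593/1672
S(15/2) = 18673/13376

Δ: Δ0=-2, Δ1=2, Δ2=-2, Δ3=3/2, Δ4=-5/2
row 1: diag=8, rhs=24; c'=1/4, d'=3
row 2: denom=8−2·1/4=15/2; d'=(-24−2·3)/(15/2)=-4
row 3: denom=8−2·4/15=112/15; d'=(21−2·-4)/(112/15)=435/112
row 4: denom=8−2·15/56=209/28; d'=(-24−2·435/112)/(209/28)=-1779/418
back: M4=-1779/418
back: M3=435/112−15/56·-1779/418=1050/209
back: M2=-4−4/15·1050/209=-1116/209
back: M1=3−1/4·-1116/209=906/209
M: M0=0, M1=906/209, M2=-1116/209, M3=1050/209, M4=-1779/418, M5=0
seg 0: a=3, c=M0/2=0, d=(M1−M0)/(6·2)=151/418, b=Δ0−h0·(2M0+M1)/6=-720/209
seg 1: a=-1, c=M1/2=453/209, d=(M2−M1)/(6·2)=-337/418, b=Δ1−h1·(2M1+M2)/6=186/209
seg 2: a=3, c=M2/2=-558/209, d=(M3−M2)/(6·2)=19/22, b=Δ2−h2·(2M2+M3)/6=-24/209
seg 3: a=-1, c=M3/2=525/209, d=(M4−M3)/(6·2)=-1293/1672, b=Δ3−h3·(2M3+M4)/6=-90/209
seg 4: a=2, c=M4/2=-1779/836, d=(M5−M4)/(6·2)=593/1672, b=Δ4−h4·(2M4+M5)/6=141/418
t_q=15/2 → seg 3, τ=3/2; S=-1+-90/209·τ+525/209·τ²+-1293/1672·τ³=18673/13376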